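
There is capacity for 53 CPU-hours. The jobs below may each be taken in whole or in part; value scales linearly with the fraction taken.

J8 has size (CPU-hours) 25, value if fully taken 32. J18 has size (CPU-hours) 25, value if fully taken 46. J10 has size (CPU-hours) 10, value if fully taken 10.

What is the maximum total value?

81

Best value per unit of size first: J18 46/25≈1.84, J8 32/25≈1.28, J10 10/10≈1.
Take all of J18 (25 CPU-hours, value 46) — 28 CPU-hours left.
J8: take in full, 25 CPU-hours for value 32 — 3 left.
3 CPU-hours left: a 3/10 share of J10 gives 10×3/10 = 3.
Total value = 81.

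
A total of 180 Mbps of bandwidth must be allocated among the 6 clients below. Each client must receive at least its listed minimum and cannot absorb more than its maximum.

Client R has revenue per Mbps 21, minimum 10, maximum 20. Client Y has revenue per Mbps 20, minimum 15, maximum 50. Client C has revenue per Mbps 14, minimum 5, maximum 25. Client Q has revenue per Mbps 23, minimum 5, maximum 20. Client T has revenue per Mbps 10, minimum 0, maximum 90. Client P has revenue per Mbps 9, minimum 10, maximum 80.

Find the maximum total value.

Meeting every minimum uses 10+15+5+5+0+10 = 45 Mbps, leaving 135.
Rank by revenue per Mbps: Client Q 23 > Client R 21 > Client Y 20 > Client C 14 > Client T 10 > Client P 9.
Client Q takes 15 more to reach its cap of 20 → 120 left.
Client R takes 10 more to reach its cap of 20 → 110 left.
Give Client Y 35 more to hit its cap of 50 → 75 left.
Client C: +20 to 25 (cap) → 55 left.
Only 55 left; Client T takes them to reach 55.
Total = 21×20 + 20×50 + 14×25 + 23×20 + 10×55 + 9×10 = 2870.

2870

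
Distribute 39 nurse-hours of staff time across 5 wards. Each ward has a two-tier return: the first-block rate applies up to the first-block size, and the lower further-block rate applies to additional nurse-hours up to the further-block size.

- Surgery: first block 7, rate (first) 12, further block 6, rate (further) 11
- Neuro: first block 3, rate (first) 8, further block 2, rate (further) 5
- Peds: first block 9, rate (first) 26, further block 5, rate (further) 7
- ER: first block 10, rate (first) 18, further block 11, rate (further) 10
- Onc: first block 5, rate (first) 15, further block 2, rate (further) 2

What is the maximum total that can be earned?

Treat each block as its own option and order by rate: Peds/tier1 26 > ER/tier1 18 > Onc/tier1 15 > Surgery/tier1 12 > Surgery/tier2 11 > ER/tier2 10 > Neuro/tier1 8 > Peds/tier2 7 > Neuro/tier2 5 > Onc/tier2 2.
Peds/tier1 (26): +9 ; 30 left.
ER/tier1 (18): +10 ; 20 left.
Fill Onc tier1 block (5 at 15) ; 15 left.
Surgery tier1 at 12: fill all 7 ; 8 left.
Surgery/tier2 (11): +6 ; 2 left.
ER/tier2: +2 of 11 at 10; pool empty.
Total = 26×9 + 18×10 + 15×5 + 12×7 + 11×6 + 10×2 = 659.

659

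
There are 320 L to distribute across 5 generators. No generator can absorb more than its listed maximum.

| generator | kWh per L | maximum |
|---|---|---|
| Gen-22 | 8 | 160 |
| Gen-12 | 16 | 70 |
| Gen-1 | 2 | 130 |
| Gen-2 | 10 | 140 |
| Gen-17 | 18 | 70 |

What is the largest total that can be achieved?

Highest kWh per L first: Gen-17 18 > Gen-12 16 > Gen-2 10 > Gen-22 8 > Gen-1 2.
Give Gen-17 70 to hit its cap of 70 — 250 left.
Gen-12 takes 70 to reach its cap of 70 — 180 left.
Gen-2 takes 140 to reach its cap of 140 — 40 left.
Gen-22 has room for 160 but only 40 remain, so it gets 40.
Total = 8×40 + 16×70 + 10×140 + 18×70 = 4100.

4100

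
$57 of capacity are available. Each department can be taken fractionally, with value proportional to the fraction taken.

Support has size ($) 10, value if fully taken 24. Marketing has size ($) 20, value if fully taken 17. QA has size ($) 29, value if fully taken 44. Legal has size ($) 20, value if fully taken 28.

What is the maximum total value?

93.2

Sort by value density: Support 24/10≈2.4, QA 44/29≈1.52, Legal 28/20≈1.4, Marketing 17/20≈0.85.
Support: take in full, 10 $ for value 24 → 47 left.
Take all of QA (29 $, value 44) → 18 $ left.
Only 18 $ remain; take 18/20 of Legal for value 28×18/20 = 25.2.
Total value = 93.2.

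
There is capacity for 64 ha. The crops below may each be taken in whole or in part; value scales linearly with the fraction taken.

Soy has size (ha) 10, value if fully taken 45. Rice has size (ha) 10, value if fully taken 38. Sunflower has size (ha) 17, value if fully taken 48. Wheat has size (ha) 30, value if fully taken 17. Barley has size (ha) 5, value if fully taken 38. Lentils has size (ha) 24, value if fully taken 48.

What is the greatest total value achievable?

Rank by value-to-size ratio: Barley 38/5≈7.6, Soy 45/10≈4.5, Rice 38/10≈3.8, Sunflower 48/17≈2.82, Lentils 48/24≈2, Wheat 17/30≈0.567.
Take all of Barley (5 ha, value 38) ; 59 ha left.
All 10 ha of Soy fit (value 45) ; 49 remain.
All 10 ha of Rice fit (value 38) ; 39 remain.
Take all of Sunflower (17 ha, value 48) ; 22 ha left.
Only 22 ha remain; take 22/24 of Lentils for value 48×22/24 = 44.
Total value = 213.

213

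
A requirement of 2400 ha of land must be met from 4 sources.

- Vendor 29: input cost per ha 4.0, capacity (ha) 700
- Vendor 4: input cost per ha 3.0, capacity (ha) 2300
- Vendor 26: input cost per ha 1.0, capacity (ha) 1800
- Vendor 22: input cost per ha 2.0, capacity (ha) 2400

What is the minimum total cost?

Use sources in increasing cost order.
Vendor 26 (1.0): use full 1800 → 600 ha to go.
Take 600 from Vendor 22 at 2.0 to finish.
Vendor 4, Vendor 29: unused.
Cost = 1800×1.0 + 600×2.0 = 3000.

3000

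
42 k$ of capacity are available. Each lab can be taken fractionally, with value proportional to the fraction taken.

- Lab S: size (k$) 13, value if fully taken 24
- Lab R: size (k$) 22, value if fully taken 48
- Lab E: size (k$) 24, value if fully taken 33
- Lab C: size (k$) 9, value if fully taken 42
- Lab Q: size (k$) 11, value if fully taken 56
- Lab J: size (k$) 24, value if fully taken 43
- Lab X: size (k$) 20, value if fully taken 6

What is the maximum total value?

146

Sort by value density: Lab Q 56/11≈5.09, Lab C 42/9≈4.67, Lab R 48/22≈2.18, Lab S 24/13≈1.85, Lab J 43/24≈1.79, Lab E 33/24≈1.38, Lab X 6/20≈0.3.
Take all of Lab Q (11 k$, value 56) ; 31 k$ left.
Take all of Lab C (9 k$, value 42) ; 22 k$ left.
Take all of Lab R (22 k$, value 48) ; 0 k$ left.
Total value = 146.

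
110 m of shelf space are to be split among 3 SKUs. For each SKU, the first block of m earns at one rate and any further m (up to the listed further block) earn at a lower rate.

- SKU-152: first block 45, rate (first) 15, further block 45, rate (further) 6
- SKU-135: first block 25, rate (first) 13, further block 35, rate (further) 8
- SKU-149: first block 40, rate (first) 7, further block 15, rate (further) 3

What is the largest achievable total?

Order all 6 blocks by rate: SKU-152/T1 15 > SKU-135/T1 13 > SKU-135/T2 8 > SKU-149/T1 7 > SKU-152/T2 6 > SKU-149/T2 3.
SKU-152/T1 (15): +45 — 65 left.
SKU-135 T1 at 13: fill all 25 — 40 left.
SKU-135/T2 (8): +35 — 5 left.
5 remain; put them into SKU-149 T1 at 7.
Total = 15×45 + 13×25 + 8×35 + 7×5 = 1315.

1315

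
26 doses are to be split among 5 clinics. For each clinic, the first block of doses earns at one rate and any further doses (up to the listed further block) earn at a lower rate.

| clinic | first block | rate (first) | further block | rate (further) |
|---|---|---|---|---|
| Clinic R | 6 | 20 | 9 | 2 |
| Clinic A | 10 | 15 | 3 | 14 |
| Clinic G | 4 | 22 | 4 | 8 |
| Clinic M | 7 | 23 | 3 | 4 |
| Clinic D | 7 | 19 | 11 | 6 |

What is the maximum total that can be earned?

Rank every tier by rate: Clinic M/tier1 23 > Clinic G/tier1 22 > Clinic R/tier1 20 > Clinic D/tier1 19 > Clinic A/tier1 15 > Clinic A/tier2 14 > Clinic G/tier2 8 > Clinic D/tier2 6 > Clinic M/tier2 4 > Clinic R/tier2 2.
Fill Clinic M tier1 block (7 at 23) → 19 left.
Clinic G/tier1 (22): +4 → 15 left.
Clinic R tier1 at 20: fill all 6 → 9 left.
Clinic D/tier1 (19): +7 → 2 left.
Clinic A/tier1: +2 of 10 at 15; pool empty.
Total = 23×7 + 22×4 + 20×6 + 19×7 + 15×2 = 532.

532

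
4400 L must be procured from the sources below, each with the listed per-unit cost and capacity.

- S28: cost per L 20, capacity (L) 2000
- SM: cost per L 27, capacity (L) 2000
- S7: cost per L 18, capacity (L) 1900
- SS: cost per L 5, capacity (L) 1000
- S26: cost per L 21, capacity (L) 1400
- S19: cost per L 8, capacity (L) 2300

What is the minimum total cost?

43200

Use sources in increasing cost order.
SS at 5: take all 1000 L → 3400 still needed.
S19 at 8: take all 2300 L → 1100 still needed.
Take 1100 from S7 at 18 to finish.
S28, S26, SM: unused.
Cost = 1000×5 + 2300×8 + 1100×18 = 43200.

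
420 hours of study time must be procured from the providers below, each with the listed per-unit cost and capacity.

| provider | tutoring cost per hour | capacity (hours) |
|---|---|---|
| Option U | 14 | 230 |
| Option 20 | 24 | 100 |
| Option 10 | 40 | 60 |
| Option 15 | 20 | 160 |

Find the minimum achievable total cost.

7140

Use providers in increasing cost order.
Option U at 14: take all 230 hours — 190 still needed.
Option 15 at 20: take all 160 hours — 30 still needed.
Option 20 (24): take the remaining 30 — done.
Option 10: unused.
Cost = 230×14 + 160×20 + 30×24 = 7140.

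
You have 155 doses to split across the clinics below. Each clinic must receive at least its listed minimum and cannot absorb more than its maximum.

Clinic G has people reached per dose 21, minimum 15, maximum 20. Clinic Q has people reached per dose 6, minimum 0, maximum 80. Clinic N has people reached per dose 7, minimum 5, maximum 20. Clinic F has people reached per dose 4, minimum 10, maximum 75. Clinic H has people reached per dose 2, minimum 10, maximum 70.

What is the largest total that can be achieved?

Meeting every minimum uses 15+0+5+10+10 = 40 doses, leaving 115.
Rank by people reached per dose: Clinic G 21 > Clinic N 7 > Clinic Q 6 > Clinic F 4 > Clinic H 2.
Give Clinic G 5 more to hit its cap of 20 — 110 left.
Give Clinic N 15 more to hit its cap of 20 — 95 left.
Clinic Q takes 80 more to reach its cap of 80 — 15 left.
Clinic F has room for 65 more but only 15 remain, so it gets 25.
Total = 21×20 + 6×80 + 7×20 + 4×25 + 2×10 = 1160.

1160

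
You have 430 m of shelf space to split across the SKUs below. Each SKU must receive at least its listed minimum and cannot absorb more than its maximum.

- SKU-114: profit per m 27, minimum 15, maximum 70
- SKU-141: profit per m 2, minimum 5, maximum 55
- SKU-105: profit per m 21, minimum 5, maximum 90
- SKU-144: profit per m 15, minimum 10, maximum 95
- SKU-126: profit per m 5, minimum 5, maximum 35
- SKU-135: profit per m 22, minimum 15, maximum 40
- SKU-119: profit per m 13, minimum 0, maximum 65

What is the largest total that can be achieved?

Meeting every minimum uses 15+5+5+10+5+15+0 = 55 m, leaving 375.
Order the SKUs by profit per m: SKU-114 27 > SKU-135 22 > SKU-105 21 > SKU-144 15 > SKU-119 13 > SKU-126 5 > SKU-141 2.
Give SKU-114 55 more to hit its cap of 70 — 320 left.
SKU-135: +25 to 40 (cap) — 295 left.
Give SKU-105 85 more to hit its cap of 90 — 210 left.
Give SKU-144 85 more to hit its cap of 95 — 125 left.
Give SKU-119 65 more to hit its cap of 65 — 60 left.
SKU-126: +30 to 35 (cap) — 30 left.
SKU-141: +30 (room for 50) → 35. Pool exhausted.
Total = 27×70 + 2×35 + 21×90 + 15×95 + 5×35 + 22×40 + 13×65 = 7175.

7175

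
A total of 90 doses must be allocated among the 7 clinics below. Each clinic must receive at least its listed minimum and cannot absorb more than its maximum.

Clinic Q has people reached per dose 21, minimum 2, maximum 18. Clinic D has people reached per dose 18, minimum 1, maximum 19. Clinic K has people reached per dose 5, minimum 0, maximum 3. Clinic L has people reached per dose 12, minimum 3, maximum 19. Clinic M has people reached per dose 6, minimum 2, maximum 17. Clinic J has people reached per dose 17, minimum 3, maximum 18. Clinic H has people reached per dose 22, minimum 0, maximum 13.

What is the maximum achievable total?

Meeting every minimum uses 2+1+0+3+2+3+0 = 11 doses, leaving 79.
Highest people reached per dose first: Clinic H 22 > Clinic Q 21 > Clinic D 18 > Clinic J 17 > Clinic L 12 > Clinic M 6 > Clinic K 5.
Give Clinic H 13 more to hit its cap of 13 ; 66 left.
Clinic Q: +16 to 18 (cap) ; 50 left.
Give Clinic D 18 more to hit its cap of 19 ; 32 left.
Clinic J: +15 to 18 (cap) ; 17 left.
Clinic L: +16 to 19 (cap) ; 1 left.
Only 1 left; Clinic M takes them to reach 3.
Total = 21×18 + 18×19 + 12×19 + 6×3 + 17×18 + 22×13 = 1558.

1558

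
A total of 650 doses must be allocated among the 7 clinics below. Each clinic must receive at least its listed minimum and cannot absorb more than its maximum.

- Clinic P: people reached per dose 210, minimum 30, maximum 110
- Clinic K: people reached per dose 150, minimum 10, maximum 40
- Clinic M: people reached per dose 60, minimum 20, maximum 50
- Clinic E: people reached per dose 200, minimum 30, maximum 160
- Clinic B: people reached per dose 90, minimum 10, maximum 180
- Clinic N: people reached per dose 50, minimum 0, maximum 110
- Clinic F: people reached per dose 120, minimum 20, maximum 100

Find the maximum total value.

92800

Meeting every minimum uses 30+10+20+30+10+0+20 = 120 doses, leaving 530.
Order the clinics by people reached per dose: Clinic P 210 > Clinic E 200 > Clinic K 150 > Clinic F 120 > Clinic B 90 > Clinic M 60 > Clinic N 50.
Clinic P: +80 to 110 (cap) → 450 left.
Give Clinic E 130 more to hit its cap of 160 → 320 left.
Give Clinic K 30 more to hit its cap of 40 → 290 left.
Clinic F: +80 to 100 (cap) → 210 left.
Give Clinic B 170 more to hit its cap of 180 → 40 left.
Clinic M takes 30 more to reach its cap of 50 → 10 left.
Clinic N has room for 110 more but only 10 remain, so it gets 10.
Total = 210×110 + 150×40 + 60×50 + 200×160 + 90×180 + 50×10 + 120×100 = 92800.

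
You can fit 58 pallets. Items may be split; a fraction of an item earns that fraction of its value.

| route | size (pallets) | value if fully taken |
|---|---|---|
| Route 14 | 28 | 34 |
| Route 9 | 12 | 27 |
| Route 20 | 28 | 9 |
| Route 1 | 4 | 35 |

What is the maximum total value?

100.5

Sort by value density: Route 1 35/4≈8.75, Route 9 27/12≈2.25, Route 14 34/28≈1.21, Route 20 9/28≈0.321.
Take all of Route 1 (4 pallets, value 35) ; 54 pallets left.
Route 9: take in full, 12 pallets for value 27 ; 42 left.
All 28 pallets of Route 14 fit (value 34) ; 14 remain.
Fill the last 14 pallets with part of Route 20: 14/28 of it earns 4.5.
Total value = 100.5.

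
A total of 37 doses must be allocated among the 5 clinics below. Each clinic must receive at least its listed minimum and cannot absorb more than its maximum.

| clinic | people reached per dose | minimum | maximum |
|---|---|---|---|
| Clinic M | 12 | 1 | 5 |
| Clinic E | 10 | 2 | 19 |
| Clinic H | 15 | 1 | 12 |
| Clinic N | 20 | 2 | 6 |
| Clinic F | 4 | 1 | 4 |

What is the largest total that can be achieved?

Meeting every minimum uses 1+2+1+2+1 = 7 doses, leaving 30.
Rank by people reached per dose: Clinic N 20 > Clinic H 15 > Clinic M 12 > Clinic E 10 > Clinic F 4.
Clinic N: +4 to 6 (cap) — 26 left.
Give Clinic H 11 more to hit its cap of 12 — 15 left.
Clinic M takes 4 more to reach its cap of 5 — 11 left.
Clinic E has room for 17 more but only 11 remain, so it gets 13.
Total = 12×5 + 10×13 + 15×12 + 20×6 + 4×1 = 494.

494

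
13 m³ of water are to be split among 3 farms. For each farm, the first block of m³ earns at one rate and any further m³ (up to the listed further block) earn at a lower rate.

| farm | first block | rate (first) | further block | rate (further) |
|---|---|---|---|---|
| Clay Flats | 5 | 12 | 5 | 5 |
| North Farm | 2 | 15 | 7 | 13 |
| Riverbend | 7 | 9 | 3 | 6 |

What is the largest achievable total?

Order all 6 blocks by rate: North Farm/first 15 > North Farm/second 13 > Clay Flats/first 12 > Riverbend/first 9 > Riverbend/second 6 > Clay Flats/second 5.
North Farm first at 15: fill all 2 → 11 left.
North Farm/second (13): +7 → 4 left.
Clay Flats first at 12: only 4 left, fill 4.
Total = 15×2 + 13×7 + 12×4 = 169.

169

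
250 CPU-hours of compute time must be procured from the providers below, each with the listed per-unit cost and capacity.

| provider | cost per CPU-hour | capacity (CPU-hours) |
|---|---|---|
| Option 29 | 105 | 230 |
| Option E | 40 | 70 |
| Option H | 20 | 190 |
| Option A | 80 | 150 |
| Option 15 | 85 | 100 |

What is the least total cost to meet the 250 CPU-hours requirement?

6200

Fill from the cheapest provider first.
Option H (20): use full 190 → 60 CPU-hours to go.
Option E (40): take the remaining 60 → done.
Option A, Option 15, Option 29: unused.
Cost = 190×20 + 60×40 = 6200.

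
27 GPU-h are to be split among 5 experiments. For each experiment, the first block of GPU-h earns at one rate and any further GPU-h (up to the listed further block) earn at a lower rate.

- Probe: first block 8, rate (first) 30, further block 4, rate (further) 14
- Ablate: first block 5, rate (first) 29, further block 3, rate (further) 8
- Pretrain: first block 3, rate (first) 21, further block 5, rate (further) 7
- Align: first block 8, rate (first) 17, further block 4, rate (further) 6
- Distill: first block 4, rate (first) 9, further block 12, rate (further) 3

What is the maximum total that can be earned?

Rank every tier by rate: Probe/tier1 30 > Ablate/tier1 29 > Pretrain/tier1 21 > Align/tier1 17 > Probe/tier2 14 > Distill/tier1 9 > Ablate/tier2 8 > Pretrain/tier2 7 > Align/tier2 6 > Distill/tier2 3.
Probe tier1 at 30: fill all 8 ; 19 left.
Ablate tier1 at 29: fill all 5 ; 14 left.
Pretrain tier1 at 21: fill all 3 ; 11 left.
Align tier1 at 17: fill all 8 ; 3 left.
3 remain; put them into Probe tier2 at 14.
Total = 30×8 + 29×5 + 21×3 + 17×8 + 14×3 = 626.

626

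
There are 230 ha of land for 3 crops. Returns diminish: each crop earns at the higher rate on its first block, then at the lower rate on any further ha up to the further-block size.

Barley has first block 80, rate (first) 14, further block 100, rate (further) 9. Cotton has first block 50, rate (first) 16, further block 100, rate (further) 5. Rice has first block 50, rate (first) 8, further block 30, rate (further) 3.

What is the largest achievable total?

Treat each block as its own option and order by rate: Cotton/tier1 16 > Barley/tier1 14 > Barley/tier2 9 > Rice/tier1 8 > Cotton/tier2 5 > Rice/tier2 3.
Cotton tier1 at 16: fill all 50 → 180 left.
Barley/tier1 (14): +80 → 100 left.
Barley tier2 at 9: fill all 100 → 0 left.
Total = 16×50 + 14×80 + 9×100 = 2820.

2820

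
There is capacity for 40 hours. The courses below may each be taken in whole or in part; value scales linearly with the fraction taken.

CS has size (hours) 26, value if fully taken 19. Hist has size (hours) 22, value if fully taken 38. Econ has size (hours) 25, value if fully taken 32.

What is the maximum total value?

61.04

Best value per unit of size first: Hist 38/22≈1.73, Econ 32/25≈1.28, CS 19/26≈0.731.
All 22 hours of Hist fit (value 38) ; 18 remain.
18 hours left: a 18/25 share of Econ gives 32×18/25 = 23.04.
Total value = 61.04.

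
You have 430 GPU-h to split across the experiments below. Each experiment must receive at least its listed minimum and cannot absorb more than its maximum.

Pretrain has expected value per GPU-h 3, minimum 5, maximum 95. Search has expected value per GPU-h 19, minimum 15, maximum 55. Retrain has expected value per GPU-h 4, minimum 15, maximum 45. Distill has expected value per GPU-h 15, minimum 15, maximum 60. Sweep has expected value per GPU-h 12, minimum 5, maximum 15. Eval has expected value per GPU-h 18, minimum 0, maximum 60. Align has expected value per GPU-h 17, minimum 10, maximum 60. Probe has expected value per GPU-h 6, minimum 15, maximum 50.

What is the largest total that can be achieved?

Meeting every minimum uses 5+15+15+15+5+0+10+15 = 80 GPU-h, leaving 350.
Highest expected value per GPU-h first: Search 19 > Eval 18 > Align 17 > Distill 15 > Sweep 12 > Probe 6 > Retrain 4 > Pretrain 3.
Give Search 40 more to hit its cap of 55 — 310 left.
Eval takes 60 more to reach its cap of 60 — 250 left.
Align: +50 to 60 (cap) — 200 left.
Distill: +45 to 60 (cap) — 155 left.
Give Sweep 10 more to hit its cap of 15 — 145 left.
Probe takes 35 more to reach its cap of 50 — 110 left.
Retrain takes 30 more to reach its cap of 45 — 80 left.
Pretrain: +80 (room for 90) → 85. Pool exhausted.
Total = 3×85 + 19×55 + 4×45 + 15×60 + 12×15 + 18×60 + 17×60 + 6×50 = 4960.

4960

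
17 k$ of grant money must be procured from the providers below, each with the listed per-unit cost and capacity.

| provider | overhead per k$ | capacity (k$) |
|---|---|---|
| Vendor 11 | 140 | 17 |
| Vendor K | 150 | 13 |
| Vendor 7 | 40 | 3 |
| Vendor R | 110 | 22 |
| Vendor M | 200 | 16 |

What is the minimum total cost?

1660

Cheapest first:
Vendor 7 at 40: take all 3 k$ → 14 still needed.
Take 14 from Vendor R at 110 to finish.
Vendor 11, Vendor K, Vendor M: unused.
Cost = 3×40 + 14×110 = 1660.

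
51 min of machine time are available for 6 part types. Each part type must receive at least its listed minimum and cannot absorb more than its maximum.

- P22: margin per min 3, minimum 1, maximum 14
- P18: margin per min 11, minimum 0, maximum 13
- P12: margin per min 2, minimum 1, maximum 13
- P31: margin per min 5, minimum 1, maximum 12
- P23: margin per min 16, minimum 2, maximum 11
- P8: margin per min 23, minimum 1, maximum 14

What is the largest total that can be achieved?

Meeting every minimum uses 1+0+1+1+2+1 = 6 min, leaving 45.
Highest margin per min first: P8 23 > P23 16 > P18 11 > P31 5 > P22 3 > P12 2.
P8 takes 13 more to reach its cap of 14 → 32 left.
Give P23 9 more to hit its cap of 11 → 23 left.
P18 takes 13 more to reach its cap of 13 → 10 left.
Only 10 left; P31 takes them to reach 11.
Total = 3×1 + 11×13 + 2×1 + 5×11 + 16×11 + 23×14 = 701.

701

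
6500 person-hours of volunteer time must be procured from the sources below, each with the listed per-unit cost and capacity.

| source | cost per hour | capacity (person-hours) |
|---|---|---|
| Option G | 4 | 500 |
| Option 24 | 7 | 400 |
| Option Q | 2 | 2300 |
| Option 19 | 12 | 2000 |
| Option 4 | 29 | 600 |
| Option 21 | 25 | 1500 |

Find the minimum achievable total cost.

Use sources in increasing cost order.
Option Q at 2: take all 2300 person-hours ; 4200 still needed.
Option G at 4: take all 500 person-hours ; 3700 still needed.
Option 24 (7): use full 400 ; 3300 person-hours to go.
Option 19 at 12: take all 2000 person-hours ; 1300 still needed.
Take 1300 from Option 21 at 25 to finish.
Option 4: unused.
Cost = 2300×2 + 500×4 + 400×7 + 2000×12 + 1300×25 = 65900.

65900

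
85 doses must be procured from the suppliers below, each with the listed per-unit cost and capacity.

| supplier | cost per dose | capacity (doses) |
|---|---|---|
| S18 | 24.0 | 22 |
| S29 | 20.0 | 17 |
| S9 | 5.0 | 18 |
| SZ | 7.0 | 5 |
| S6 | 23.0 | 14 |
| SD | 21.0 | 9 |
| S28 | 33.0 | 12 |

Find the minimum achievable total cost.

1504

Fill from the cheapest supplier first.
Take 18 from S9 at 5.0 → need 67 more.
SZ at 7.0: take all 5 doses → 62 still needed.
S29 (20.0): use full 17 → 45 doses to go.
Take 9 from SD at 21.0 → need 36 more.
S6 (23.0): use full 14 → 22 doses to go.
S18 at 24.0: take all 22 doses → 0 still needed.
S28: unused.
Cost = 18×5.0 + 5×7.0 + 17×20.0 + 9×21.0 + 14×23.0 + 22×24.0 = 1504.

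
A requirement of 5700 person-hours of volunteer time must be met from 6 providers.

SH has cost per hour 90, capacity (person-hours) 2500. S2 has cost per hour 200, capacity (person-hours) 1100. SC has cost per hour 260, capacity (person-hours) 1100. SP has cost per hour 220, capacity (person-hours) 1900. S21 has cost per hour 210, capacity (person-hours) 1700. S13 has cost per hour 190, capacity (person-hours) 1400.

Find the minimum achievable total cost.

Fill from the cheapest provider first.
SH (90): use full 2500 → 3200 person-hours to go.
Take 1400 from S13 at 190 → need 1800 more.
S2 at 200: take all 1100 person-hours → 700 still needed.
S21 (210): take the remaining 700 → done.
SP, SC: unused.
Cost = 2500×90 + 1400×190 + 1100×200 + 700×210 = 858000.

858000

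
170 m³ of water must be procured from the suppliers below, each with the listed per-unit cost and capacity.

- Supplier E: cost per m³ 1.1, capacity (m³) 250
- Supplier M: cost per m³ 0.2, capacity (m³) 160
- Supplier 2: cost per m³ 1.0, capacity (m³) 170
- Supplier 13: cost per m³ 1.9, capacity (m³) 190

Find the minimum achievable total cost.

Fill from the cheapest supplier first.
Take 160 from Supplier M at 0.2 ; need 10 more.
Supplier 2 (1.0): take the remaining 10 ; done.
Supplier E, Supplier 13: unused.
Cost = 160×0.2 + 10×1.0 = 42.

42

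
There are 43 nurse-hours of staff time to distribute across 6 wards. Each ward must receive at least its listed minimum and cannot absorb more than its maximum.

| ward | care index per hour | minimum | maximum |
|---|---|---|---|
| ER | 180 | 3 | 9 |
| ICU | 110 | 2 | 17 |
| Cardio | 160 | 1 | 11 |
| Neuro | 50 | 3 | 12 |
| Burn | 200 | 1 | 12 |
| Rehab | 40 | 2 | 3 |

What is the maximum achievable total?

Meeting every minimum uses 3+2+1+3+1+2 = 12 nurse-hours, leaving 31.
Highest care index per hour first: Burn 200 > ER 180 > Cardio 160 > ICU 110 > Neuro 50 > Rehab 40.
Give Burn 11 more to hit its cap of 12 — 20 left.
Give ER 6 more to hit its cap of 9 — 14 left.
Give Cardio 10 more to hit its cap of 11 — 4 left.
ICU: +4 (room for 15) → 6. Pool exhausted.
Total = 180×9 + 110×6 + 160×11 + 50×3 + 200×12 + 40×2 = 6670.

6670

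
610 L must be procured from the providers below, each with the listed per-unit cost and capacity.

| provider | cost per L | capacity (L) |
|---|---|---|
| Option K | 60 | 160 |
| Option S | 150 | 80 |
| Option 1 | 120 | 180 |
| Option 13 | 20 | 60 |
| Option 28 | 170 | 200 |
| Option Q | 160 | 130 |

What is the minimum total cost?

65200

Cheapest first:
Take 60 from Option 13 at 20 → need 550 more.
Take 160 from Option K at 60 → need 390 more.
Option 1 (120): use full 180 → 210 L to go.
Take 80 from Option S at 150 → need 130 more.
Take 130 from Option Q at 160 → need 0 more.
Option 28: unused.
Cost = 60×20 + 160×60 + 180×120 + 80×150 + 130×160 = 65200.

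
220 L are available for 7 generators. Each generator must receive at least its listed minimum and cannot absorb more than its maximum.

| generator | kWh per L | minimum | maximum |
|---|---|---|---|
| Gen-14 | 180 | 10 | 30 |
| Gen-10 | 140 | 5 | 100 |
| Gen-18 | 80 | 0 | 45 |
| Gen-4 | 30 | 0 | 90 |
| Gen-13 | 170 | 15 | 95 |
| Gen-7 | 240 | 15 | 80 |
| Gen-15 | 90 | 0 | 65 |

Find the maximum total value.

Meeting every minimum uses 10+5+0+0+15+15+0 = 45 L, leaving 175.
Order the generators by kWh per L: Gen-7 240 > Gen-14 180 > Gen-13 170 > Gen-10 140 > Gen-15 90 > Gen-18 80 > Gen-4 30.
Gen-7: +65 to 80 (cap) ; 110 left.
Gen-14 takes 20 more to reach its cap of 30 ; 90 left.
Gen-13: +80 to 95 (cap) ; 10 left.
Only 10 left; Gen-10 takes them to reach 15.
Total = 180×30 + 140×15 + 170×95 + 240×80 = 42850.

42850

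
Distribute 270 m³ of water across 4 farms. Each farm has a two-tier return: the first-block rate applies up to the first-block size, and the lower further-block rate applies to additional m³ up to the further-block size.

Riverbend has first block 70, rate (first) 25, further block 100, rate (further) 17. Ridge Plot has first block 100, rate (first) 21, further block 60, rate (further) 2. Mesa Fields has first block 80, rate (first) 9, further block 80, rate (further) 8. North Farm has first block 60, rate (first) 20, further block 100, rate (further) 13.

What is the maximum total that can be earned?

5730

Treat each block as its own option and order by rate: Riverbend/first 25 > Ridge Plot/first 21 > North Farm/first 20 > Riverbend/second 17 > North Farm/second 13 > Mesa Fields/first 9 > Mesa Fields/second 8 > Ridge Plot/second 2.
Fill Riverbend first block (70 at 25) ; 200 left.
Fill Ridge Plot first block (100 at 21) ; 100 left.
Fill North Farm first block (60 at 20) ; 40 left.
40 remain; put them into Riverbend second at 17.
Total = 25×70 + 21×100 + 20×60 + 17×40 = 5730.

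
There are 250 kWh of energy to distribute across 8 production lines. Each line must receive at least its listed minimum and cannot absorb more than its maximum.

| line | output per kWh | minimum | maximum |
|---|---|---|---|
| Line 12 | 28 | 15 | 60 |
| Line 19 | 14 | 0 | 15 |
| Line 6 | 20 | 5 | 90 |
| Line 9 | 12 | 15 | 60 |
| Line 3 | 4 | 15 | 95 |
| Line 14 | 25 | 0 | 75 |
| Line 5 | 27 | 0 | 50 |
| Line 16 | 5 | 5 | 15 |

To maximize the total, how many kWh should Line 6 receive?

30

Meeting every minimum uses 15+0+5+15+15+0+0+5 = 55 kWh, leaving 195.
Highest output per kWh first: Line 12 28 > Line 5 27 > Line 14 25 > Line 6 20 > Line 19 14 > Line 9 12 > Line 16 5 > Line 3 4.
Give Line 12 45 more to hit its cap of 60 — 150 left.
Give Line 5 50 more to hit its cap of 50 — 100 left.
Line 14: +75 to 75 (cap) — 25 left.
Line 6: +25 (room for 85) → 30. Pool exhausted.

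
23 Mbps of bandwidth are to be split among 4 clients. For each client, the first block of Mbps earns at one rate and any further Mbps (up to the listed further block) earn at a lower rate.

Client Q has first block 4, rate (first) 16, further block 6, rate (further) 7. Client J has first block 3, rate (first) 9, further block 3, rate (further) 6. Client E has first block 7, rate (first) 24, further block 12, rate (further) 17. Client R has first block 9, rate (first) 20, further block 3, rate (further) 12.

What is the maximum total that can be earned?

Treat each block as its own option and order by rate: Client E/T1 24 > Client R/T1 20 > Client E/T2 17 > Client Q/T1 16 > Client R/T2 12 > Client J/T1 9 > Client Q/T2 7 > Client J/T2 6.
Fill Client E T1 block (7 at 24) ; 16 left.
Client R/T1 (20): +9 ; 7 left.
Client E/T2: +7 of 12 at 17; pool empty.
Total = 24×7 + 20×9 + 17×7 = 467.

467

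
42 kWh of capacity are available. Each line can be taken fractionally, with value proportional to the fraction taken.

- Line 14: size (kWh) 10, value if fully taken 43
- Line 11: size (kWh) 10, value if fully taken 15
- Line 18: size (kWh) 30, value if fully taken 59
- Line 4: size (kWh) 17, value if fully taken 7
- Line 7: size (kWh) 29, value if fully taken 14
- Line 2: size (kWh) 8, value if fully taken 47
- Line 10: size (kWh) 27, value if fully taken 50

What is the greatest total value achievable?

Sort by value density: Line 2 47/8≈5.88, Line 14 43/10≈4.3, Line 18 59/30≈1.97, Line 10 50/27≈1.85, Line 11 15/10≈1.5, Line 7 14/29≈0.483, Line 4 7/17≈0.412.
Line 2: take in full, 8 kWh for value 47 → 34 left.
All 10 kWh of Line 14 fit (value 43) → 24 remain.
Only 24 kWh remain; take 24/30 of Line 18 for value 59×24/30 = 47.2.
Total value = 137.2.

137.2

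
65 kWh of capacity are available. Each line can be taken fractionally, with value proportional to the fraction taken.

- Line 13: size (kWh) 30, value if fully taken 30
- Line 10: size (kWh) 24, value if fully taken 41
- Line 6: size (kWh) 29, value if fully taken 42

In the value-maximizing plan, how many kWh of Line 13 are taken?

Best value per unit of size first: Line 10 41/24≈1.71, Line 6 42/29≈1.45, Line 13 30/30≈1.
Take all of Line 10 (24 kWh, value 41) ; 41 kWh left.
Take all of Line 6 (29 kWh, value 42) ; 12 kWh left.
Only 12 kWh remain; take 12/30 of Line 13 for value 30×12/30 = 12.

12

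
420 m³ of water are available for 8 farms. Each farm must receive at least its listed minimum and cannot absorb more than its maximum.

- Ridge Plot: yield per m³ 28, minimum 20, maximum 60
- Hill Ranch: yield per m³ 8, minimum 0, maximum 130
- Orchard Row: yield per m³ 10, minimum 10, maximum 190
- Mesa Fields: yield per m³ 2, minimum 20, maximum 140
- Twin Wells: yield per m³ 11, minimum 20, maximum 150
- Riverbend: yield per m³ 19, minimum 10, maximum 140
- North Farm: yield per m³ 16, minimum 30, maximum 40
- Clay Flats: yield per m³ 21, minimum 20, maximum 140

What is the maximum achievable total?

Meeting every minimum uses 20+0+10+20+20+10+30+20 = 130 m³, leaving 290.
Rank by yield per m³: Ridge Plot 28 > Clay Flats 21 > Riverbend 19 > North Farm 16 > Twin Wells 11 > Orchard Row 10 > Hill Ranch 8 > Mesa Fields 2.
Give Ridge Plot 40 more to hit its cap of 60 → 250 left.
Clay Flats: +120 to 140 (cap) → 130 left.
Riverbend takes 130 more to reach its cap of 140 → 0 left.
Total = 28×60 + 10×10 + 2×20 + 11×20 + 19×140 + 16×30 + 21×140 = 8120.

8120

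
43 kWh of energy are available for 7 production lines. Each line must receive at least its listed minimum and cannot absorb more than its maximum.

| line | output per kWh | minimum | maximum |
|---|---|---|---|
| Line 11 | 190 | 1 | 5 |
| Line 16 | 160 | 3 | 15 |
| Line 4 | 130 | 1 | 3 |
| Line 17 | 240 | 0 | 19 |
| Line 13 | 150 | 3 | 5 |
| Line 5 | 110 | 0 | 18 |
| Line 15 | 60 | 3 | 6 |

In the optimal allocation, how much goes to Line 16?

Meeting every minimum uses 1+3+1+0+3+0+3 = 11 kWh, leaving 32.
Rank by output per kWh: Line 17 240 > Line 11 190 > Line 16 160 > Line 13 150 > Line 4 130 > Line 5 110 > Line 15 60.
Give Line 17 19 more to hit its cap of 19 ; 13 left.
Give Line 11 4 more to hit its cap of 5 ; 9 left.
Line 16: +9 (room for 12) → 12. Pool exhausted.

12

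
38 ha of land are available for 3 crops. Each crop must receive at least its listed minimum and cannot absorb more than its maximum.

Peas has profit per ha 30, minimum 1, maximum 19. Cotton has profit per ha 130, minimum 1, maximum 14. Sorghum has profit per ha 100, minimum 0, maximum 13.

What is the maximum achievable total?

Meeting every minimum uses 1+1+0 = 2 ha, leaving 36.
Highest profit per ha first: Cotton 130 > Sorghum 100 > Peas 30.
Give Cotton 13 more to hit its cap of 14 ; 23 left.
Sorghum takes 13 more to reach its cap of 13 ; 10 left.
Peas: +10 (room for 18) → 11. Pool exhausted.
Total = 30×11 + 130×14 + 100×13 = 3450.

3450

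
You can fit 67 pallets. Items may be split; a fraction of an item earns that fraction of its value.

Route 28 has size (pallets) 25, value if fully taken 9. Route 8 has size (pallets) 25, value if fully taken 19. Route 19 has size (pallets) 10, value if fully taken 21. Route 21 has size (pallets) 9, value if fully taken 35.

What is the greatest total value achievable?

83.28

Sort by value density: Route 21 35/9≈3.89, Route 19 21/10≈2.1, Route 8 19/25≈0.76, Route 28 9/25≈0.36.
All 9 pallets of Route 21 fit (value 35) → 58 remain.
Route 19: take in full, 10 pallets for value 21 → 48 left.
Route 8: take in full, 25 pallets for value 19 → 23 left.
23 pallets left: a 23/25 share of Route 28 gives 9×23/25 = 8.28.
Total value = 83.28.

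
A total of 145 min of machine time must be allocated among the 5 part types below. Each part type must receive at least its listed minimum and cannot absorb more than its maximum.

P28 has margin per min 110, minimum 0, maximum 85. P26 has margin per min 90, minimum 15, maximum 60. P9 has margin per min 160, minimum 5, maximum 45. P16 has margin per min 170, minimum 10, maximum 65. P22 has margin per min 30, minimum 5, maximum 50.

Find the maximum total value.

21400

Meeting every minimum uses 0+15+5+10+5 = 35 min, leaving 110.
Highest margin per min first: P16 170 > P9 160 > P28 110 > P26 90 > P22 30.
P16 takes 55 more to reach its cap of 65 → 55 left.
P9 takes 40 more to reach its cap of 45 → 15 left.
P28: +15 (room for 85) → 15. Pool exhausted.
Total = 110×15 + 90×15 + 160×45 + 170×65 + 30×5 = 21400.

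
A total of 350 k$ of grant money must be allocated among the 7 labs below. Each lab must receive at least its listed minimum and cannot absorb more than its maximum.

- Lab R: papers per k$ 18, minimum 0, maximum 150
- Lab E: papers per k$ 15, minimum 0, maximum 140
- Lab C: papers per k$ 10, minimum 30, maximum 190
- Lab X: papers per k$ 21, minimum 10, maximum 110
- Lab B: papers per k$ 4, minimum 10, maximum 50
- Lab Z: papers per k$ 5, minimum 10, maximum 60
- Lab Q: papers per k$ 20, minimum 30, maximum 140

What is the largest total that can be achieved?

6400

Meeting every minimum uses 0+0+30+10+10+10+30 = 90 k$, leaving 260.
Order the labs by papers per k$: Lab X 21 > Lab Q 20 > Lab R 18 > Lab E 15 > Lab C 10 > Lab Z 5 > Lab B 4.
Lab X takes 100 more to reach its cap of 110 ; 160 left.
Give Lab Q 110 more to hit its cap of 140 ; 50 left.
Lab R: +50 (room for 150) → 50. Pool exhausted.
Total = 18×50 + 10×30 + 21×110 + 4×10 + 5×10 + 20×140 = 6400.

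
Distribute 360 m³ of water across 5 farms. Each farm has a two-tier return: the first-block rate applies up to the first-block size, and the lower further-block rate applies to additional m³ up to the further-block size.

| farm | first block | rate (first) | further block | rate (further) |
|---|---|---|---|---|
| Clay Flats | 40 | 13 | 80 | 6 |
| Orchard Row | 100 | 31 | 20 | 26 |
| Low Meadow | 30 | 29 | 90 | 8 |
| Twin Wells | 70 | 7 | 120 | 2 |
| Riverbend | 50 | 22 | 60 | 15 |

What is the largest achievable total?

7490

Treat each block as its own option and order by rate: Orchard Row/first 31 > Low Meadow/first 29 > Orchard Row/second 26 > Riverbend/first 22 > Riverbend/second 15 > Clay Flats/first 13 > Low Meadow/second 8 > Twin Wells/first 7 > Clay Flats/second 6 > Twin Wells/second 2.
Orchard Row first at 31: fill all 100 → 260 left.
Low Meadow first at 29: fill all 30 → 230 left.
Orchard Row/second (26): +20 → 210 left.
Fill Riverbend first block (50 at 22) → 160 left.
Riverbend/second (15): +60 → 100 left.
Clay Flats first at 13: fill all 40 → 60 left.
Low Meadow/second: +60 of 90 at 8; pool empty.
Total = 31×100 + 29×30 + 26×20 + 22×50 + 15×60 + 13×40 + 8×60 = 7490.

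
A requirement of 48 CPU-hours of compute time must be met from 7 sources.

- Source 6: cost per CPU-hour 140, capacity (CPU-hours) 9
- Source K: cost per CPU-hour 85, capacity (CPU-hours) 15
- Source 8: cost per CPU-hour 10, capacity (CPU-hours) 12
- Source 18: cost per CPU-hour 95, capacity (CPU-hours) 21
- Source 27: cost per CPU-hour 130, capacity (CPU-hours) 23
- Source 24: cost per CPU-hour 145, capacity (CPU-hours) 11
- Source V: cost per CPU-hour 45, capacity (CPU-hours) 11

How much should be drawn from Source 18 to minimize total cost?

Cheapest first:
Source 8 at 10: take all 12 CPU-hours ; 36 still needed.
Source V (45): use full 11 ; 25 CPU-hours to go.
Take 15 from Source K at 85 ; need 10 more.
Take 10 from Source 18 at 95 to finish.
Source 27, Source 6, Source 24: unused.

10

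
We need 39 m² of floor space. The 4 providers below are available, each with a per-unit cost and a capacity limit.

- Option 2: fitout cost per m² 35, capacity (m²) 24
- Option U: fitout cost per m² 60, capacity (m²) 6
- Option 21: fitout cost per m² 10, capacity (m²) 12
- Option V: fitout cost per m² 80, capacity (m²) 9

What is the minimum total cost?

1140

Use providers in increasing cost order.
Option 21 at 10: take all 12 m² — 27 still needed.
Option 2 at 35: take all 24 m² — 3 still needed.
Option U (60): take the remaining 3 — done.
Option V: unused.
Cost = 12×10 + 24×35 + 3×60 = 1140.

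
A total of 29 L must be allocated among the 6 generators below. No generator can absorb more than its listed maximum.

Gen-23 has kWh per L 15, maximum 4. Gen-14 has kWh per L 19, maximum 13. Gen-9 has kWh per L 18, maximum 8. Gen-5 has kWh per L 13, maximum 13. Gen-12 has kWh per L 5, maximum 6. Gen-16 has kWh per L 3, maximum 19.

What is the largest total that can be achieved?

503

Order the generators by kWh per L: Gen-14 19 > Gen-9 18 > Gen-23 15 > Gen-5 13 > Gen-12 5 > Gen-16 3.
Gen-14 takes 13 to reach its cap of 13 ; 16 left.
Gen-9 takes 8 to reach its cap of 8 ; 8 left.
Gen-23: +4 to 4 (cap) ; 4 left.
Gen-5: +4 (room for 13) → 4. Pool exhausted.
Total = 15×4 + 19×13 + 18×8 + 13×4 = 503.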